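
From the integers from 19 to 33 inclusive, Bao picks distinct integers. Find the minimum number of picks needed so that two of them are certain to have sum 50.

Group the elements by complementary pair {x, 50−x}: {19,31}, {20,30}, {21,29}, …, giving 6 two-element pairs; the single value 25 (it cannot pair with itself since the integers are distinct); and 2 integers whose partner 50−x falls outside [19,33].
Treating each of those 9 groups as a pigeonhole, one can pick one integer per group — 9 integers — with no two summing to 50.
The 10th integer lands in an occupied pair, forcing a sum of 50.

10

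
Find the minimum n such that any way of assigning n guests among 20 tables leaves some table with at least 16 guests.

301

With 300 guests one could put exactly 15 in each of the 20 tables, and no table would reach 16.
One more guest must land in a table that already has 15, giving it 16.
So 20 × 15 + 1 = 301 guests are required.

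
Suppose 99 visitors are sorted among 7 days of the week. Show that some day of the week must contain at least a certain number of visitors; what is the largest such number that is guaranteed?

Pigeonhole: the 7 days of the week are the holes and the 99 visitors are the pigeons.
If every day of the week held at most 14 visitors, the total would be at most 7 × 14 = 98, which is less than 99.
So some day of the week holds at least ⌈99/7⌉ = 15 visitors.

15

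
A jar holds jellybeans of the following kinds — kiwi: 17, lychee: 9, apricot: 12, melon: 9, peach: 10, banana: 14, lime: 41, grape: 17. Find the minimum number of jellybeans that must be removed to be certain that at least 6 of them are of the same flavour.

41

An adversary could hand out at most 5 jellybeans per flavour: 5 + 5 + 5 + 5 + 5 + 5 + 5 + 5 = 40 jellybeans and still no flavour has 6.
Pigeonhole: one more jellybean lands in a flavour already at 5, so 41 draws are enough and 40 are not.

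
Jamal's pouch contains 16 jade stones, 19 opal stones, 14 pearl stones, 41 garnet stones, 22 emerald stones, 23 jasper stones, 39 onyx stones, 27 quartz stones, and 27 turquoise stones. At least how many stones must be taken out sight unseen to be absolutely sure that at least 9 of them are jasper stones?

214

In the worst case for collecting jasper stones, every non-jasper stone comes out first.
There are 16 + 19 + 14 + 41 + 22 + 39 + 27 + 27 = 205 non-jasper stones altogether.
After those, each further stone must be jasper, so 205 + 9 = 214 draws guarantee 9 jasper stones.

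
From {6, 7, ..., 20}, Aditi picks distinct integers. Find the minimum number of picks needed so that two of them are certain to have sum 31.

11

A set avoiding the sum 31 can contain at most one of each pair {x, 31−x}, plus the 5 elements whose complement lies outside the range.
The integers 6, …, 15 (10 of them) are such a set: any two sum to at least 6+7 = 13 and at most 14+15 = 29 < 31.
By the pigeonhole principle, any 11th integer completes one of the 5 pairs, so 11 choices force a sum of 31.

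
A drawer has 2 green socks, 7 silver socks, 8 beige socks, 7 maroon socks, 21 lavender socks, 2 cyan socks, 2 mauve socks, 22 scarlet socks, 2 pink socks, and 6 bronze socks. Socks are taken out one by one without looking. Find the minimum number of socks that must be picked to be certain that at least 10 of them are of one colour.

55

By the pigeonhole principle, put each drawn sock into a box by colour. The largest draw with every box below 10 takes min(count, 9) from each colour; colours with fewer than 9 contribute all they have.
Σ min(cᵢ, 9) = 2 + 7 + 8 + 7 + 9 + 2 + 2 + 9 + 2 + 6 = 54.
Draw number 54 + 1 = 55 must push one box to 10.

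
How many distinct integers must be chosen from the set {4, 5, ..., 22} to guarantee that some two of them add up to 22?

13

A set avoiding the sum 22 can contain at most one of each pair {x, 22−x}, plus the 5 elements whose complement lies outside the range or equal to its own complement.
The integers 11, …, 22 (12 of them) are such a set: any two sum to at least 11+12 = 23 > 22.
By the pigeonhole principle, any 13th integer completes one of the 7 pairs, so 13 choices force a sum of 22.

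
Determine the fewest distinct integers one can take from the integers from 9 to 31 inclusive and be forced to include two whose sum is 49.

17

Two chosen integers sum to 49 exactly when both halves of some pair {x, 49−x} with 18 ≤ x ≤ 49−x ≤ 31 are chosen — 7 such pairs.
The remaining 9 elements (those with no distinct partner in range) can never complete a 49-sum, so the worst case takes all of them and one from each pair: 9 + 7 = 16.
The 17th integer has to be the second member of some pair, so 16 + 1 = 17.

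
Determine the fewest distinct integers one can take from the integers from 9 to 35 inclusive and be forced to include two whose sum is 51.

Group the elements by complementary pair {x, 51−x}: {16,35}, {17,34}, {18,33}, …, giving 10 two-element pairs and 7 integers whose partner 51−x falls outside [9,35].
Pigeonhole: treating each of those 17 groups as a pigeonhole, one can pick one integer per group — 17 integers — with no two summing to 51.
The 18th integer lands in an occupied pair, forcing a sum of 51.

18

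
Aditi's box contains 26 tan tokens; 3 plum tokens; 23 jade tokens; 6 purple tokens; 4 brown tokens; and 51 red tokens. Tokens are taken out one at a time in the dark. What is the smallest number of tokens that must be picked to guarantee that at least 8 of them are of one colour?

35

The 6 colours are the holes; the tokens drawn are the pigeons.
To avoid 8 of any one colour, the worst case takes at most 7 of each colour, or every token of a colour that has fewer than 7.
That gives 7 + 3 + 7 + 6 + 4 + 7 = 34 tokens with no colour reaching 8.
The next token forces some colour to 8, so 34 + 1 = 35.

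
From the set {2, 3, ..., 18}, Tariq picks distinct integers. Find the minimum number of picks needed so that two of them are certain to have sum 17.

11

Two chosen integers sum to 17 exactly when both halves of some pair {x, 17−x} with 2 ≤ x ≤ 17−x ≤ 15 are chosen — 7 such pairs.
The remaining 3 elements (those with no distinct partner in range) can never complete a 17-sum, so the worst case takes all of them and one from each pair: 3 + 7 = 10.
The 11th integer has to be the second member of some pair, so 10 + 1 = 11.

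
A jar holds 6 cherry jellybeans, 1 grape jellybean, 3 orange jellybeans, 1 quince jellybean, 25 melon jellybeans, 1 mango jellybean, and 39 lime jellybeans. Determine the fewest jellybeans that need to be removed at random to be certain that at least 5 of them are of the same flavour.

By pigeonhole, put each drawn jellybean into a box by flavour. The largest draw with every box below 5 takes min(count, 4) from each flavour; flavours with fewer than 4 contribute all they have.
Σ min(cᵢ, 4) = 4 + 1 + 3 + 1 + 4 + 1 + 4 = 18.
Draw number 18 + 1 = 19 must push one box to 5.

19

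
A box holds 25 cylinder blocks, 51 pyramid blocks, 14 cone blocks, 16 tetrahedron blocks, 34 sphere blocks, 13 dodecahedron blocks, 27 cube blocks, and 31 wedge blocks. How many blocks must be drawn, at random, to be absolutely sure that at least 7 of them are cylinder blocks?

193

In the worst case for collecting cylinder blocks, every non-cylinder block comes out first.
There are 51 + 14 + 16 + 34 + 13 + 27 + 31 = 186 non-cylinder blocks altogether.
After those, each further block must be cylinder, so 186 + 7 = 193 draws guarantee 7 cylinder blocks.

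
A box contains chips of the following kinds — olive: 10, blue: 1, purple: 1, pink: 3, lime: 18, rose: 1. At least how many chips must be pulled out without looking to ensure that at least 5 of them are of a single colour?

15

Pigeonhole: put each drawn chip into a box by colour. The largest draw with every box below 5 takes min(count, 4) from each colour; colours with fewer than 4 contribute all they have.
Σ min(cᵢ, 4) = 4 + 1 + 1 + 3 + 4 + 1 = 14.
Draw number 14 + 1 = 15 must push one box to 5.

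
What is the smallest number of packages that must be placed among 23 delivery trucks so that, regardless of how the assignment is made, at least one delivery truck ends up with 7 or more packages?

139

With 138 packages one could put exactly 6 in each of the 23 delivery trucks, and no delivery truck would reach 7.
Pigeonhole: one more package must land in a delivery truck that already has 6, giving it 7.
So 23 × 6 + 1 = 139 packages are required.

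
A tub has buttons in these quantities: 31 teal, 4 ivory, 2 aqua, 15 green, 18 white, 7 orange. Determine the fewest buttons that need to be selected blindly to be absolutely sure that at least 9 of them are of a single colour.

38

Pigeonhole: the 6 colours are the holes; the buttons drawn are the pigeons.
To avoid 9 of any one colour, the worst case takes at most 8 of each colour, or every button of a colour that has fewer than 8.
That gives 8 + 4 + 2 + 8 + 8 + 7 = 37 buttons with no colour reaching 9.
The next button forces some colour to 9, so 37 + 1 = 38.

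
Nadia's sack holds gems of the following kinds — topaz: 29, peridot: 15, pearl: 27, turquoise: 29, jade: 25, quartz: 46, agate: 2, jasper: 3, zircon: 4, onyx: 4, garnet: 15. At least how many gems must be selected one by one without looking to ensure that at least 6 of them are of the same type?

An adversary could hand out at most 5 gems per type (4 types run out sooner): 5 + 5 + 5 + 5 + 5 + 5 + 2 + 3 + 4 + 4 + 5 = 48 gems and still no type has 6.
One more gem lands in a type already at 5, so 49 draws are enough and 48 are not.

49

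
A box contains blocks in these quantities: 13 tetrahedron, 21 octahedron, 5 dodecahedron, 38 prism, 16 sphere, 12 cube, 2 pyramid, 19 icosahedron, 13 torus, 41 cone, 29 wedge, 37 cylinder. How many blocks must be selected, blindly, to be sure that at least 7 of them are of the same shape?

68

An adversary could hand out at most 6 blocks per shape (dodecahedron, pyramid run out sooner): 6 + 6 + 5 + 6 + 6 + 6 + 2 + 6 + 6 + 6 + 6 + 6 = 67 blocks and still no shape has 7.
Pigeonhole: one more block lands in a shape already at 6, so 68 draws are enough and 67 are not.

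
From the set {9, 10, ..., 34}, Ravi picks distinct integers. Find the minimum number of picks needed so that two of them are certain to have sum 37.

A set avoiding the sum 37 can contain at most one of each pair {x, 37−x}, plus the 6 elements whose complement lies outside the range.
The integers 19, …, 34 (16 of them) are such a set: any two sum to at least 19+20 = 39 > 37.
Any 17th integer completes one of the 10 pairs, so 17 choices force a sum of 37.

17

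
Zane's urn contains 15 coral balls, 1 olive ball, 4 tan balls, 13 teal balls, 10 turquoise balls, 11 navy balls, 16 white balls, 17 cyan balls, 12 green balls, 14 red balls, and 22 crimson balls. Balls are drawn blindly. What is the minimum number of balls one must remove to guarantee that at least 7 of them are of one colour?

An adversary could hand out at most 6 balls per colour (olive, tan run out sooner): 6 + 1 + 4 + 6 + 6 + 6 + 6 + 6 + 6 + 6 + 6 = 59 balls and still no colour has 7.
By pigeonhole, one more ball lands in a colour already at 6, so 60 draws are enough and 59 are not.

60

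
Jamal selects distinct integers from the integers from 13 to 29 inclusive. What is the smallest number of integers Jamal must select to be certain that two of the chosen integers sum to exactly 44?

Two chosen integers sum to 44 exactly when both halves of some pair {x, 44−x} with 15 ≤ x ≤ 44−x ≤ 29 are chosen — 7 such pairs.
The remaining 3 elements (those with no distinct partner in range) can never complete a 44-sum, so the worst case takes all of them and one from each pair: 3 + 7 = 10.
By the pigeonhole principle, the 11th integer has to be the second member of some pair, so 10 + 1 = 11.

11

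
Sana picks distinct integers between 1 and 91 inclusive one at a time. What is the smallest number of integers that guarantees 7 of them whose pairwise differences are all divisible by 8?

49

Integers whose pairwise differences are multiples of 8 are exactly those sharing a remainder mod 8. The 8 residue classes mod 8 are the pigeonholes.
With 48 integers one could put 6 in each residue class and have no class reach 7.
The 49th integer pushes some class to 7, so 8·6 + 1 = 49.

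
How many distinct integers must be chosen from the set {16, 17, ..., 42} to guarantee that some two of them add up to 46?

21

Group the elements by complementary pair {x, 46−x}: {16,30}, {17,29}, {18,28}, …, giving 7 two-element pairs, the single value 23 (it cannot pair with itself since the integers are distinct), and 12 integers whose partner 46−x falls outside [16,42].
Treating each of those 20 groups as a pigeonhole, one can pick one integer per group — 20 integers — with no two summing to 46.
The 21st integer lands in an occupied pair, forcing a sum of 46.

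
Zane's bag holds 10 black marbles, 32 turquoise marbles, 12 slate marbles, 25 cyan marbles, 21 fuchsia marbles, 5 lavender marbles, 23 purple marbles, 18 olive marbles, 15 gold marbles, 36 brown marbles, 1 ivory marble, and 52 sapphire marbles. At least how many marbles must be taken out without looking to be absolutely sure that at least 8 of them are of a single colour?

77

An adversary could hand out at most 7 marbles per colour (lavender, ivory run out sooner): 7 + 7 + 7 + 7 + 7 + 5 + 7 + 7 + 7 + 7 + 1 + 7 = 76 marbles and still no colour has 8.
One more marble lands in a colour already at 7, so 77 draws are enough and 76 are not.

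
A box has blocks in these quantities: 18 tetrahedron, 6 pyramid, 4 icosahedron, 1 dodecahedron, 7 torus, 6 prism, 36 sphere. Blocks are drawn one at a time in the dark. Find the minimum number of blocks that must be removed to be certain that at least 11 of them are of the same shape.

45

Pigeonhole: the 7 shapes are the holes; the blocks drawn are the pigeons.
To avoid 11 of any one shape, the worst case takes at most 10 of each shape, or every block of a shape that has fewer than 10.
That gives 10 + 6 + 4 + 1 + 7 + 6 + 10 = 44 blocks with no shape reaching 11.
The next block forces some shape to 11, so 44 + 1 = 45.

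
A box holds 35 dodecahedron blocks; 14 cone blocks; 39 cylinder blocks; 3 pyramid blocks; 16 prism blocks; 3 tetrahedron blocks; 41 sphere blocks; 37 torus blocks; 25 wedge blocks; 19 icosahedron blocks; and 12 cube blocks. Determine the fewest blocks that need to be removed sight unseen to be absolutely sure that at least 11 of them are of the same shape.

An adversary could hand out at most 10 blocks per shape (pyramid, tetrahedron run out sooner): 10 + 10 + 10 + 3 + 10 + 3 + 10 + 10 + 10 + 10 + 10 = 96 blocks and still no shape has 11.
One more block lands in a shape already at 10, so 97 draws are enough and 96 are not.

97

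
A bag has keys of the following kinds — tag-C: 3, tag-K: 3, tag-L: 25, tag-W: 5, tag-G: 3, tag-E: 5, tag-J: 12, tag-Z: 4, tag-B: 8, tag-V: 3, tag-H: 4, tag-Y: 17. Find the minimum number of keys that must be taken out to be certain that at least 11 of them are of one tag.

By pigeonhole, the 12 tags are the holes; the keys drawn are the pigeons.
To avoid 11 of any one tag, the worst case takes at most 10 of each tag, or every key of a tag that has fewer than 10.
That gives 3 + 3 + 10 + 5 + 3 + 5 + 10 + 4 + 8 + 3 + 4 + 10 = 68 keys with no tag reaching 11.
The next key forces some tag to 11, so 68 + 1 = 69.

69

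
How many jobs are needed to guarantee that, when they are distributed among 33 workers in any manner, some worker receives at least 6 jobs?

166

With 165 jobs one could put exactly 5 in each of the 33 workers, and no worker would reach 6.
By the pigeonhole principle, one more job must land in a worker that already has 5, giving it 6.
So 33 × 5 + 1 = 166 jobs are required.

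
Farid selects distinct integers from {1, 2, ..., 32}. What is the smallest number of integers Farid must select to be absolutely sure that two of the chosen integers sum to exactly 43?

22

Group the elements by complementary pair {x, 43−x}: {11,32}, {12,31}, {13,30}, …, giving 11 two-element pairs and 10 integers whose partner 43−x falls outside [1,32].
Treating each of those 21 groups as a pigeonhole, one can pick one integer per group — 21 integers — with no two summing to 43.
The 22nd integer lands in an occupied pair, forcing a sum of 43.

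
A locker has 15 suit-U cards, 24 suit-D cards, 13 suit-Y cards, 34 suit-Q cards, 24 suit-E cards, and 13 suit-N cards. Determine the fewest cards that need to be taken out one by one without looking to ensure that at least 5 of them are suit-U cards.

113

In the worst case for collecting suit-U cards, every non-suit-U card comes out first.
There are 24 + 13 + 34 + 24 + 13 = 108 non-suit-U cards altogether.
After those, each further card must be suit-U, so 108 + 5 = 113 draws guarantee 5 suit-U cards.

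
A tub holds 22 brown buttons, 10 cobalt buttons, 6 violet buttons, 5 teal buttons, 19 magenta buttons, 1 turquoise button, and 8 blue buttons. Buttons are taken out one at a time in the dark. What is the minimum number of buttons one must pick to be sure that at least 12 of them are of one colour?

53

An adversary could hand out at most 11 buttons per colour (5 colours run out sooner): 11 + 10 + 6 + 5 + 11 + 1 + 8 = 52 buttons and still no colour has 12.
Pigeonhole: one more button lands in a colour already at 11, so 53 draws are enough and 52 are not.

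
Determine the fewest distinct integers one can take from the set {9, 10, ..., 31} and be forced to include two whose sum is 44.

15

Two chosen integers sum to 44 exactly when both halves of some pair {x, 44−x} with 13 ≤ x ≤ 44−x ≤ 31 are chosen — 9 such pairs.
The remaining 5 elements (those with no distinct partner in range) can never complete a 44-sum, so the worst case takes all of them and one from each pair: 5 + 9 = 14.
The 15th integer has to be the second member of some pair, so 14 + 1 = 15.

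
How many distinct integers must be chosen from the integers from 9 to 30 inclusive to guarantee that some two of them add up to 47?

16

Group the elements by complementary pair {x, 47−x}: {17,30}, {18,29}, {19,28}, …, giving 7 two-element pairs and 8 integers whose partner 47−x falls outside [9,30].
Treating each of those 15 groups as a pigeonhole, one can pick one integer per group — 15 integers — with no two summing to 47.
The 16th integer lands in an occupied pair, forcing a sum of 47.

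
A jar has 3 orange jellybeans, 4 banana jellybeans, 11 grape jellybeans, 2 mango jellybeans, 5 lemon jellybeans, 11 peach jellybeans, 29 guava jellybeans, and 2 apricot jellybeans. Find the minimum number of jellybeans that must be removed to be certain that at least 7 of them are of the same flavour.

The 8 flavours are the holes; the jellybeans drawn are the pigeons.
To avoid 7 of any one flavour, the worst case takes at most 6 of each flavour, or every jellybean of a flavour that has fewer than 6.
That gives 3 + 4 + 6 + 2 + 5 + 6 + 6 + 2 = 34 jellybeans with no flavour reaching 7.
The next jellybean forces some flavour to 7, so 34 + 1 = 35.

35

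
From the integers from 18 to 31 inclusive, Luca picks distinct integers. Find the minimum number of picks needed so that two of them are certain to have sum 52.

Two chosen integers sum to 52 exactly when both halves of some pair {x, 52−x} with 21 ≤ x ≤ 52−x ≤ 31 are chosen — 5 such pairs.
The remaining 4 elements (those with no distinct partner in range) can never complete a 52-sum, so the worst case takes all of them and one from each pair: 4 + 5 = 9.
The 10th integer has to be the second member of some pair, so 9 + 1 = 10.

10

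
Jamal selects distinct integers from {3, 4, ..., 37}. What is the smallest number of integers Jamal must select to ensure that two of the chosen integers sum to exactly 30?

A set avoiding the sum 30 can contain at most one of each pair {x, 30−x}, plus the 11 elements whose complement lies outside the range or equal to its own complement.
The integers 15, …, 37 (23 of them) are such a set: any two sum to at least 15+16 = 31 > 30.
Any 24th integer completes one of the 12 pairs, so 24 choices force a sum of 30.

24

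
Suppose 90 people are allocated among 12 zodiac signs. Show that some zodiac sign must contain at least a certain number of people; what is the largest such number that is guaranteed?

8

The 12 zodiac signs are the holes and the 90 people are the pigeons.
If every zodiac sign held at most 7 people, the total would be at most 12 × 7 = 84, which is less than 90.
So some zodiac sign holds at least ⌈90/12⌉ = 8 people.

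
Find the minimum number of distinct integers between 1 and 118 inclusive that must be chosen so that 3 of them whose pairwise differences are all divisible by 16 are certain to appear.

33

Integers whose pairwise differences are multiples of 16 are exactly those sharing a remainder mod 16. By the pigeonhole principle, the 16 residue classes mod 16 are the pigeonholes.
With 32 integers one could put 2 in each residue class and have no class reach 3.
The 33rd integer pushes some class to 3, so 16·2 + 1 = 33.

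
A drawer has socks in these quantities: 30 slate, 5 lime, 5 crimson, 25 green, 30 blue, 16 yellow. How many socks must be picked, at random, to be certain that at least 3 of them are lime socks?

109

In the worst case for collecting lime socks, every non-lime sock comes out first.
There are 30 + 5 + 25 + 30 + 16 = 106 non-lime socks altogether.
After those, each further sock must be lime, so 106 + 3 = 109 draws guarantee 3 lime socks.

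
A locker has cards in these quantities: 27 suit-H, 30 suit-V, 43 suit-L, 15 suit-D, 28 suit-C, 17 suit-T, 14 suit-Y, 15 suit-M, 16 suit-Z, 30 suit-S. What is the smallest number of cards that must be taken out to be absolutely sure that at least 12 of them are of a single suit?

111

Pigeonhole: the 10 suits are the holes; the cards drawn are the pigeons.
To avoid 12 of any one suit, the worst case takes at most 11 of each suit.
That gives 11 + 11 + 11 + 11 + 11 + 11 + 11 + 11 + 11 + 11 = 110 cards with no suit reaching 12.
The next card forces some suit to 12, so 110 + 1 = 111.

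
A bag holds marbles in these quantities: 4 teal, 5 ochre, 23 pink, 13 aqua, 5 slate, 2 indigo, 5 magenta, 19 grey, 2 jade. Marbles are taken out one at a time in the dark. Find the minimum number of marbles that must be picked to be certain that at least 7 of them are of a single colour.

42

Pigeonhole: the 9 colours are the holes; the marbles drawn are the pigeons.
To avoid 7 of any one colour, the worst case takes at most 6 of each colour, or every marble of a colour that has fewer than 6.
That gives 4 + 5 + 6 + 6 + 5 + 2 + 5 + 6 + 2 = 41 marbles with no colour reaching 7.
The next marble forces some colour to 7, so 41 + 1 = 42.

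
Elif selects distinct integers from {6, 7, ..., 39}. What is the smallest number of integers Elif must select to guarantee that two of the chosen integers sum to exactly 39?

21

Group the elements by complementary pair {x, 39−x}: {6,33}, {7,32}, {8,31}, …, giving 14 two-element pairs and 6 integers whose partner 39−x falls outside [6,39].
Pigeonhole: treating each of those 20 groups as a pigeonhole, one can pick one integer per group — 20 integers — with no two summing to 39.
The 21st integer lands in an occupied pair, forcing a sum of 39.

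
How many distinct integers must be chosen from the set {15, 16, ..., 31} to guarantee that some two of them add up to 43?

A set avoiding the sum 43 can contain at most one of each pair {x, 43−x}, plus the 3 elements whose complement lies outside the range.
The integers 22, …, 31 (10 of them) are such a set: any two sum to at least 22+23 = 45 > 43.
By the pigeonhole principle, any 11th integer completes one of the 7 pairs, so 11 choices force a sum of 43.

11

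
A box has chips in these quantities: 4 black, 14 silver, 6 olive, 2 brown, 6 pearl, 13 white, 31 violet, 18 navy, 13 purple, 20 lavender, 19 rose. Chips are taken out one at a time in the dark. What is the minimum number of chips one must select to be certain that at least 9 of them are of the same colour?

75

Put each drawn chip into a box by colour. The largest draw with every box below 9 takes min(count, 8) from each colour; colours with fewer than 8 contribute all they have.
Σ min(cᵢ, 8) = 4 + 8 + 6 + 2 + 6 + 8 + 8 + 8 + 8 + 8 + 8 = 74.
Draw number 74 + 1 = 75 must push one box to 9.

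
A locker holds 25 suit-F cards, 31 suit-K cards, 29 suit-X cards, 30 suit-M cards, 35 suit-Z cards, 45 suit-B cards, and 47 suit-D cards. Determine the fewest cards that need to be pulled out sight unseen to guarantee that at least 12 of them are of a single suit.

78

An adversary could hand out at most 11 cards per suit: 11 + 11 + 11 + 11 + 11 + 11 + 11 = 77 cards and still no suit has 12.
One more card lands in a suit already at 11, so 78 draws are enough and 77 are not.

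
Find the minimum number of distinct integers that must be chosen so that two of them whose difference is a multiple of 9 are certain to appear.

Integers whose pairwise differences are multiples of 9 are exactly those sharing a remainder mod 9. Pigeonhole: the 9 residue classes mod 9 are the pigeonholes.
With 9 integers one could put 1 in each residue class and have no class reach 2.
The 10th integer pushes some class to 2, so 9·1 + 1 = 10.

10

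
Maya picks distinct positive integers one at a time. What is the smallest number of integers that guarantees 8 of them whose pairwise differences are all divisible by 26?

Integers whose pairwise differences are multiples of 26 are exactly those sharing a remainder mod 26. The 26 residue classes mod 26 are the pigeonholes.
With 182 integers one could put 7 in each residue class and have no class reach 8.
The 183rd integer pushes some class to 8, so 26·7 + 1 = 183.

183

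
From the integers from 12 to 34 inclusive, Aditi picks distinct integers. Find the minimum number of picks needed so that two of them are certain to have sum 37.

Group the elements by complementary pair {x, 37−x}: {12,25}, {13,24}, {14,23}, …, giving 7 two-element pairs and 9 integers whose partner 37−x falls outside [12,34].
Treating each of those 16 groups as a pigeonhole, one can pick one integer per group — 16 integers — with no two summing to 37.
The 17th integer lands in an occupied pair, forcing a sum of 37.

17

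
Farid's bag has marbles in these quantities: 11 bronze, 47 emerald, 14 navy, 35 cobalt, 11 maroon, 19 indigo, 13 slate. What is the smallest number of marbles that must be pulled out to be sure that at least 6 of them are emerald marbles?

In the worst case for collecting emerald marbles, every non-emerald marble comes out first.
There are 11 + 14 + 35 + 11 + 19 + 13 = 103 non-emerald marbles altogether.
After those, each further marble must be emerald, so 103 + 6 = 109 draws guarantee 6 emerald marbles.

109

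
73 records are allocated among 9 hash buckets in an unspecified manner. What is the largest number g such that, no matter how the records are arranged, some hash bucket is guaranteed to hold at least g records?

The 9 hash buckets are the holes and the 73 records are the pigeons.
If every hash bucket held at most 8 records, the total would be at most 9 × 8 = 72, which is less than 73.
So some hash bucket holds at least ⌈73/9⌉ = 9 records.

9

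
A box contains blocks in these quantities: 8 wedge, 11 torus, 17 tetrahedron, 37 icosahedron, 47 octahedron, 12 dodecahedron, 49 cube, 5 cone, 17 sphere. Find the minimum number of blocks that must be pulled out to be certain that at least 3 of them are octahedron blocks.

In the worst case for collecting octahedron blocks, every non-octahedron block comes out first.
There are 8 + 11 + 17 + 37 + 12 + 49 + 5 + 17 = 156 non-octahedron blocks altogether.
After those, each further block must be octahedron, so 156 + 3 = 159 draws guarantee 3 octahedron blocks.

159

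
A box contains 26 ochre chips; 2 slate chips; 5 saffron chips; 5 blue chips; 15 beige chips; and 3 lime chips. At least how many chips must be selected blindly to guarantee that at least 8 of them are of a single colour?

30

By pigeonhole, the 6 colours are the holes; the chips drawn are the pigeons.
To avoid 8 of any one colour, the worst case takes at most 7 of each colour, or every chip of a colour that has fewer than 7.
That gives 7 + 2 + 5 + 5 + 7 + 3 = 29 chips with no colour reaching 8.
The next chip forces some colour to 8, so 29 + 1 = 30.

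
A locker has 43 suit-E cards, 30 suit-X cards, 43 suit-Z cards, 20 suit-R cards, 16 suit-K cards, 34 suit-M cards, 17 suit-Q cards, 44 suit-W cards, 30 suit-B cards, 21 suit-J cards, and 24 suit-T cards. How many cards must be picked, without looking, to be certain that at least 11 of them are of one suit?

111

An adversary could hand out at most 10 cards per suit: 10 + 10 + 10 + 10 + 10 + 10 + 10 + 10 + 10 + 10 + 10 = 110 cards and still no suit has 11.
One more card lands in a suit already at 10, so 111 draws are enough and 110 are not.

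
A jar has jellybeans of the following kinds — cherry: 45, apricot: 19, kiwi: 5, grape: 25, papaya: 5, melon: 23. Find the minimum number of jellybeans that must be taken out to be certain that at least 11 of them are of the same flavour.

Put each drawn jellybean into a box by flavour. The largest draw with every box below 11 takes min(count, 10) from each flavour; flavours with fewer than 10 contribute all they have.
Σ min(cᵢ, 10) = 10 + 10 + 5 + 10 + 5 + 10 = 50.
Draw number 50 + 1 = 51 must push one box to 11.

51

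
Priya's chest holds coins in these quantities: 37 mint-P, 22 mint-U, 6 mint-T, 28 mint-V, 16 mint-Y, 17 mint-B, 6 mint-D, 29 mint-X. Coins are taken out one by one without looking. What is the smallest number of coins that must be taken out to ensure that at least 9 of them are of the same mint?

61

By pigeonhole, the 8 mints are the holes; the coins drawn are the pigeons.
To avoid 9 of any one mint, the worst case takes at most 8 of each mint, or every coin of a mint that has fewer than 8.
That gives 8 + 8 + 6 + 8 + 8 + 8 + 6 + 8 = 60 coins with no mint reaching 9.
The next coin forces some mint to 9, so 60 + 1 = 61.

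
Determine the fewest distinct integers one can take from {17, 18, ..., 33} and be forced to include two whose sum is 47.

11

Two chosen integers sum to 47 exactly when both halves of some pair {x, 47−x} with 17 ≤ x ≤ 47−x ≤ 30 are chosen — 7 such pairs.
The remaining 3 elements (those with no distinct partner in range) can never complete a 47-sum, so the worst case takes all of them and one from each pair: 3 + 7 = 10.
By pigeonhole, the 11th integer has to be the second member of some pair, so 10 + 1 = 11.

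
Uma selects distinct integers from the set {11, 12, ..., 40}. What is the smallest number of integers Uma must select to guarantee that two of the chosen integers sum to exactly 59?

Two chosen integers sum to 59 exactly when both halves of some pair {x, 59−x} with 19 ≤ x ≤ 59−x ≤ 40 are chosen — 11 such pairs.
The remaining 8 elements (those with no distinct partner in range) can never complete a 59-sum, so the worst case takes all of them and one from each pair: 8 + 11 = 19.
The 20th integer has to be the second member of some pair, so 19 + 1 = 20.

20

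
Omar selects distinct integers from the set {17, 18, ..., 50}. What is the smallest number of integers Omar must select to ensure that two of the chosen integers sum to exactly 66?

19

Two chosen integers sum to 66 exactly when both halves of some pair {x, 66−x} with 17 ≤ x ≤ 66−x ≤ 49 are chosen — 16 such pairs.
The remaining 2 elements (those with no distinct partner in range) can never complete a 66-sum, so the worst case takes all of them and one from each pair: 2 + 16 = 18.
The 19th integer has to be the second member of some pair, so 18 + 1 = 19.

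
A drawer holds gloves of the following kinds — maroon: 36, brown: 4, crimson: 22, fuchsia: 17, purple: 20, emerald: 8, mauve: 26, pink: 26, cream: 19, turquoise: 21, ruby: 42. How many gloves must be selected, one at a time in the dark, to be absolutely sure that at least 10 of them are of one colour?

By pigeonhole, put each drawn glove into a box by colour. The largest draw with every box below 10 takes min(count, 9) from each colour; colours with fewer than 9 contribute all they have.
Σ min(cᵢ, 9) = 9 + 4 + 9 + 9 + 9 + 8 + 9 + 9 + 9 + 9 + 9 = 93.
Draw number 93 + 1 = 94 must push one box to 10.

94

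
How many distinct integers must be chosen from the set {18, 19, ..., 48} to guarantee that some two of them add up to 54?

23

Group the elements by complementary pair {x, 54−x}: {18,36}, {19,35}, {20,34}, …, giving 9 two-element pairs, the single value 27 (it cannot pair with itself since the integers are distinct), and 12 integers whose partner 54−x falls outside [18,48].
By the pigeonhole principle, treating each of those 22 groups as a pigeonhole, one can pick one integer per group — 22 integers — with no two summing to 54.
The 23rd integer lands in an occupied pair, forcing a sum of 54.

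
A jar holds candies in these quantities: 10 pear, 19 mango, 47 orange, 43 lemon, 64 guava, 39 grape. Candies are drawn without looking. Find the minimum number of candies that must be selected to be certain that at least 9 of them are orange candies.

184

In the worst case for collecting orange candies, every non-orange candy comes out first.
There are 10 + 19 + 43 + 64 + 39 = 175 non-orange candies altogether.
After those, each further candy must be orange, so 175 + 9 = 184 draws guarantee 9 orange candies.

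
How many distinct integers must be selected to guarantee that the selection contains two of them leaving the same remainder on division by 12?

The 12 residue classes mod 12 are the pigeonholes.
With 12 integers one could put 1 in each residue class and have no class reach 2.
The 13th integer pushes some class to 2, so 12·1 + 1 = 13.

13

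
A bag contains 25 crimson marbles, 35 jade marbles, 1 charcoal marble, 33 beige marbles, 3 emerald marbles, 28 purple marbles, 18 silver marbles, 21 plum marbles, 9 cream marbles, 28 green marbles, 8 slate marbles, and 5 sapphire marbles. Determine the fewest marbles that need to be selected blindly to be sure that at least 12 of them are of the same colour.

By the pigeonhole principle, the 12 colours are the holes; the marbles drawn are the pigeons.
To avoid 12 of any one colour, the worst case takes at most 11 of each colour, or every marble of a colour that has fewer than 11.
That gives 11 + 11 + 1 + 11 + 3 + 11 + 11 + 11 + 9 + 11 + 8 + 5 = 103 marbles with no colour reaching 12.
The next marble forces some colour to 12, so 103 + 1 = 104.

104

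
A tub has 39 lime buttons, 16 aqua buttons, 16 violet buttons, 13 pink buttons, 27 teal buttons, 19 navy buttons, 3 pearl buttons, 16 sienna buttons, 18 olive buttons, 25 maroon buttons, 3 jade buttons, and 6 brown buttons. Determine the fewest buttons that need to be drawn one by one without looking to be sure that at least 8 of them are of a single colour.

By pigeonhole, the 12 colours are the holes; the buttons drawn are the pigeons.
To avoid 8 of any one colour, the worst case takes at most 7 of each colour, or every button of a colour that has fewer than 7.
That gives 7 + 7 + 7 + 7 + 7 + 7 + 3 + 7 + 7 + 7 + 3 + 6 = 75 buttons with no colour reaching 8.
The next button forces some colour to 8, so 75 + 1 = 76.

76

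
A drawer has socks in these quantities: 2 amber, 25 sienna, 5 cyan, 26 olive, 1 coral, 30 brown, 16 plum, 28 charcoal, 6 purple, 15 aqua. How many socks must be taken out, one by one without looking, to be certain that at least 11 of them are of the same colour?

75

By the pigeonhole principle, put each drawn sock into a box by colour. The largest draw with every box below 11 takes min(count, 10) from each colour; colours with fewer than 10 contribute all they have.
Σ min(cᵢ, 10) = 2 + 10 + 5 + 10 + 1 + 10 + 10 + 10 + 6 + 10 = 74.
Draw number 74 + 1 = 75 must push one box to 11.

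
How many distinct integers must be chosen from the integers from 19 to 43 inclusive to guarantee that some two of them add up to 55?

Group the elements by complementary pair {x, 55−x}: {19,36}, {20,35}, {21,34}, …, giving 9 two-element pairs and 7 integers whose partner 55−x falls outside [19,43].
By the pigeonhole principle, treating each of those 16 groups as a pigeonhole, one can pick one integer per group — 16 integers — with no two summing to 55.
The 17th integer lands in an occupied pair, forcing a sum of 55.

17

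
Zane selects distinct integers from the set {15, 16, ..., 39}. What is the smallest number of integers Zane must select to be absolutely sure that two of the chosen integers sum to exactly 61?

17

Group the elements by complementary pair {x, 61−x}: {22,39}, {23,38}, {24,37}, …, giving 9 two-element pairs and 7 integers whose partner 61−x falls outside [15,39].
By the pigeonhole principle, treating each of those 16 groups as a pigeonhole, one can pick one integer per group — 16 integers — with no two summing to 61.
The 17th integer lands in an occupied pair, forcing a sum of 61.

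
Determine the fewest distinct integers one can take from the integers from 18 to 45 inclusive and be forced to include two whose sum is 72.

20

A set avoiding the sum 72 can contain at most one of each pair {x, 72−x}, plus the 10 elements whose complement lies outside the range or equal to its own complement.
The integers 18, …, 36 (19 of them) are such a set: any two sum to at least 18+19 = 37 and at most 35+36 = 71 < 72.
Any 20th integer completes one of the 9 pairs, so 20 choices force a sum of 72.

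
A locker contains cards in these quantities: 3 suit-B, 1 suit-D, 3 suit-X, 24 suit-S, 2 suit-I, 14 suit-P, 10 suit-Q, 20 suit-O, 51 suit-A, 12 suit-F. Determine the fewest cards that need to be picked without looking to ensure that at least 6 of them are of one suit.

40

The 10 suits are the holes; the cards drawn are the pigeons.
To avoid 6 of any one suit, the worst case takes at most 5 of each suit, or every card of a suit that has fewer than 5.
That gives 3 + 1 + 3 + 5 + 2 + 5 + 5 + 5 + 5 + 5 = 39 cards with no suit reaching 6.
The next card forces some suit to 6, so 39 + 1 = 40.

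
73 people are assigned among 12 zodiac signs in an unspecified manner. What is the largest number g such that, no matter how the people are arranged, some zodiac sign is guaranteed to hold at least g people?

The 12 zodiac signs are the holes and the 73 people are the pigeons.
If every zodiac sign held at most 6 people, the total would be at most 12 × 6 = 72, which is less than 73.
So some zodiac sign holds at least ⌈73/12⌉ = 7 people.

7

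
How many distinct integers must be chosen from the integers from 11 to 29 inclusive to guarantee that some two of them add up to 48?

15

A set avoiding the sum 48 can contain at most one of each pair {x, 48−x}, plus the 9 elements whose complement lies outside the range or equal to its own complement.
The integers 11, …, 24 (14 of them) are such a set: any two sum to at least 11+12 = 23 and at most 23+24 = 47 < 48.
Any 15th integer completes one of the 5 pairs, so 15 choices force a sum of 48.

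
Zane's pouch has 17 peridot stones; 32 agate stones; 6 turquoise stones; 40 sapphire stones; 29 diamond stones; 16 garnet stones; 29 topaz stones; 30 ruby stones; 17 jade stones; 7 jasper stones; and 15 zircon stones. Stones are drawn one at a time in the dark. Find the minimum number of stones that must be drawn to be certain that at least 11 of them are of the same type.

104

Pigeonhole: put each drawn stone into a box by type. The largest draw with every box below 11 takes min(count, 10) from each type; types with fewer than 10 contribute all they have.
Σ min(cᵢ, 10) = 10 + 10 + 6 + 10 + 10 + 10 + 10 + 10 + 10 + 7 + 10 = 103.
Draw number 103 + 1 = 104 must push one box to 11.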